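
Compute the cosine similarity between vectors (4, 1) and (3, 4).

With u = (4, 1), v = (3, 4):
u·v = 4·3 + 1·4 = 12 + 4 = 16.
|u| = √(4² + 1²) = √17, |v| = √(3² + 4²) = √25, so |u||v| = √(17·25) = √425.
cos θ = (u·v)/(|u||v|) = 16/√425 ≈ 0.7761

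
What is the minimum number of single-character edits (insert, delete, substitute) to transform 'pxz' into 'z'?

Let D[i][j] be the edit distance between the first i characters of 'pxz' and the first j characters of 'z', with D[i][0] = i, D[0][j] = j, and D[i][j] = D[i-1][j-1] if the characters match, else 1 + min(D[i-1][j], D[i][j-1], D[i-1][j-1]). Filling the table (rows: prefixes of 'pxz', columns: prefixes of 'z'):
     ε  z
  ε  0  1
  p  1  1
  x  2  2
  z  3  2
The bottom-right entry gives D[3][1] = 2, so no sequence of fewer than 2 edits works. Backtracking through the table gives one optimal edit sequence (2 edits):
  pxz → xz (del p @1)
  xz → z (del x @1)
Edit distance = 2.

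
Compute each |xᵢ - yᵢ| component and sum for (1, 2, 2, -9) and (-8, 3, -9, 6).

Σ|x_i - y_i| = |1 - (-8)| + |2 - 3| + |2 - (-9)| + |-9 - 6| = 9 + 1 + 11 + 15 = 36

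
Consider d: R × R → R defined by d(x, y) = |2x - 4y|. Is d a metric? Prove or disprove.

No. d fails symmetry: d(1, 3) = |2·1 - 4·3| = |-10| = 10, but d(3, 1) = |2·3 - 4·1| = |2| = 2. Since 10 ≠ 2, d(x,y) ≠ d(y,x) in general.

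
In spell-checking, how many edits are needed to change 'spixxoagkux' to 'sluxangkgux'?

Let D[i][j] be the edit distance between the first i characters of 'spixxoagkux' and the first j characters of 'sluxangkgux', with D[i][0] = i, D[0][j] = j, and D[i][j] = D[i-1][j-1] if the characters match, else 1 + min(D[i-1][j], D[i][j-1], D[i-1][j-1]). Filling the table (rows: prefixes of 'spixxoagkux', columns: prefixes of 'sluxangkgux'):
     ε  s  l  u  x  a  n  g  k  g  u  x
  ε  0  1  2  3  4  5  6  7  8  9 10 11
  s  1  0  1  2  3  4  5  6  7  8  9 10
  p  2  1  1  2  3  4  5  6  7  8  9 10
  i  3  2  2  2  3  4  5  6  7  8  9 10
  x  4  3  3  3  2  3  4  5  6  7  8  9
  x  5  4  4  4  3  3  4  5  6  7  8  8
  o  6  5  5  5  4  4  4  5  6  7  8  9
  a  7  6  6  6  5  4  5  5  6  7  8  9
  g  8  7  7  7  6  5  5  5  6  6  7  8
  k  9  8  8  8  7  6  6  6  5  6  7  8
  u 10  9  9  8  8  7  7  7  6  6  6  7
  x 11 10 10  9  8  8  8  8  7  7  7  6
The bottom-right entry gives D[11][11] = 6, so no sequence of fewer than 6 edits works. Backtracking through the table gives one optimal edit sequence (6 edits):
  spixxoagkux → sixxoagkux (del p @2)
  sixxoagkux → slxxoagkux (sub i→l @2)
  slxxoagkux → sluxoagkux (sub x→u @3)
  sluxoagkux → sluxaagkux (sub o→a @5)
  sluxaagkux → sluxangkux (sub a→n @6)
  sluxangkux → sluxangkgux (ins g @9)
Edit distance = 6.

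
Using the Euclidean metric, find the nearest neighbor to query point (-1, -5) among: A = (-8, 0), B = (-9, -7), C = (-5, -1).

Distances: d(A) ≈ 8.6023, d(B) ≈ 8.2462, d(C) ≈ 5.6569. Nearest: C = (-5, -1) with distance 5.6569.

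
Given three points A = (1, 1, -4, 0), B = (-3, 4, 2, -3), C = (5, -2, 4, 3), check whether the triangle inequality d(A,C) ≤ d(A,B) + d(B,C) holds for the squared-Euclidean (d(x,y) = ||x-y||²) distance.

d(A,B) = 4² + 3² + 6² + 3² = 70, d(B,C) = 8² + 6² + 2² + 6² = 140, d(A,C) = 4² + 3² + 8² + 3² = 98.
d(A,C) = 98 ≤ 70 + 140 = 210. Triangle inequality is satisfied.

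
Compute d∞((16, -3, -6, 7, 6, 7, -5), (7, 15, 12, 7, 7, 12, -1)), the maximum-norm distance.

max(|x_i - y_i|) = max(|16 - 7|, |-3 - 15|, |-6 - 12|, |7 - 7|, |6 - 7|, |7 - 12|, |-5 - (-1)|) = max(9, 18, 18, 0, 1, 5, 4) = 18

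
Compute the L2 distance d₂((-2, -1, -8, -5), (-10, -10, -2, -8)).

√(Σ(x_i - y_i)²) = √((-2 - (-10))² + (-1 - (-10))² + (-8 - (-2))² + (-5 - (-8))²)
= √(8² + 9² + (-6)² + 3²) = √(64 + 81 + 36 + 9) = √190 ≈ 13.784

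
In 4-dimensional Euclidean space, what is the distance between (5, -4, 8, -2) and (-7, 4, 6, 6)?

√(Σ(x_i - y_i)²) = √((5 - (-7))² + (-4 - 4)² + (8 - 6)² + (-2 - 6)²)
= √(12² + (-8)² + 2² + (-8)²) = √(144 + 64 + 4 + 64) = √276 ≈ 16.6132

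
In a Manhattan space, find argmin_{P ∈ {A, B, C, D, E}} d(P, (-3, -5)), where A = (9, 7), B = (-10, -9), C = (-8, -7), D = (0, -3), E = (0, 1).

Distances: d(A) = 24, d(B) = 11, d(C) = 7, d(D) = 5, d(E) = 9. Nearest: D = (0, -3) with distance 5.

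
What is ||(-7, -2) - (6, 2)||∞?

max(|x_i - y_i|) = max(|-7 - 6|, |-2 - 2|) = max(13, 4) = 13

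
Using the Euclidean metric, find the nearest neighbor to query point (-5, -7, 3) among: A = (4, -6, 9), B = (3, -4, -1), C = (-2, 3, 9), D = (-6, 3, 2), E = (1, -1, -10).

Distances: d(A) ≈ 10.8628, d(B) ≈ 9.434, d(C) ≈ 12.0416, d(D) ≈ 10.0995, d(E) ≈ 15.5242. Nearest: B = (3, -4, -1) with distance 9.434.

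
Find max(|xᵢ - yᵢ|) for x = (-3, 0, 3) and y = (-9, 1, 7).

max(|x_i - y_i|) = max(|-3 - (-9)|, |0 - 1|, |3 - 7|) = max(6, 1, 4) = 6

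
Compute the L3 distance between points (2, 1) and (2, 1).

(Σ|x_i - y_i|^3)^(1/3) = (|2 - 2|^3 + |1 - 1|^3)^(1/3)
= (0^3 + 0^3)^(1/3) = (0 + 0)^(1/3) = (0)^(1/3) = 0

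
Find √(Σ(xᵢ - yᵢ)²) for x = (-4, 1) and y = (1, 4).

√(Σ(x_i - y_i)²) = √((-4 - 1)² + (1 - 4)²)
= √((-5)² + (-3)²) = √(25 + 9) = √34 ≈ 5.831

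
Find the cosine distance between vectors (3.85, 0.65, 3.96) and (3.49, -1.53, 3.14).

With u = (3.85, 0.65, 3.96), v = (3.49, -1.53, 3.14):
u·v = 3.85·3.49 + 0.65·(-1.53) + 3.96·3.14 = 13.4365 + (-0.9945) + 12.4344 = 24.8764.
|u| = √(3.85² + 0.65² + 3.96²) = √(14.8225 + 0.4225 + 15.6816) = √30.9266, |v| = √(3.49² + (-1.53)² + 3.14²) = √(12.1801 + 2.3409 + 9.8596) = √24.3806.
cos θ = (u·v)/(|u||v|) = 24.8764/(√30.9266·√24.3806) ≈ 0.9059
Cosine distance = 1 - cos θ ≈ 1 - 0.9059 = 0.0941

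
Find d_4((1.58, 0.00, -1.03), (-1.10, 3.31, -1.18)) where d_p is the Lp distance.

(Σ|x_i - y_i|^4)^(1/4) = (|1.58 - (-1.1)|^4 + |0 - 3.31|^4 + |-1.03 - (-1.18)|^4)^(1/4)
= (2.68^4 + 3.31^4 + 0.15^4)^(1/4) ≈ (51.5869 + 120.0361 + 0.0005)^(1/4) = (171.6235)^(1/4) ≈ 3.6195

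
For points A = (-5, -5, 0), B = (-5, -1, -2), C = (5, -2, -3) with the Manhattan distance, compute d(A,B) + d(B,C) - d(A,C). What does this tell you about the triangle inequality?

d(A,B) = 0 + 4 + 2 = 6, d(B,C) = 10 + 1 + 1 = 12, d(A,C) = 10 + 3 + 3 = 16.
d(A,B) + d(B,C) - d(A,C) = 6 + 12 - 16 = 18 - 16 = 2. This is ≥ 0, so the triangle inequality holds for these points.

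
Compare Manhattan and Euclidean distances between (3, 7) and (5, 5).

L1 = |3 - 5| + |7 - 5| = 2 + 2 = 4
L2 = √(2² + 2²) = √8 ≈ 2.8284
L1 ≥ L2 always (equality iff movement is along one axis); L1 > L2 here.
Ratio L1/L2 = 4/√8 ≈ 1.4142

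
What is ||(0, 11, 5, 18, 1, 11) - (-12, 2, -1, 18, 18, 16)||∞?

max(|x_i - y_i|) = max(|0 - (-12)|, |11 - 2|, |5 - (-1)|, |18 - 18|, |1 - 18|, |11 - 16|) = max(12, 9, 6, 0, 17, 5) = 17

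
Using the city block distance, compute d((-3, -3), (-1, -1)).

Σ|x_i - y_i| = |-3 - (-1)| + |-3 - (-1)| = 2 + 2 = 4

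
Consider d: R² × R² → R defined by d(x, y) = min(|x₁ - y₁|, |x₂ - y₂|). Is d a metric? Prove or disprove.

No. d fails identity of indiscernibles: take x = (-3, 0) and y = (-3, 6). Then d(x,y) = min(|-3 - (-3)|, |0 - 6|) = min(0, 6) = 0, yet x ≠ y.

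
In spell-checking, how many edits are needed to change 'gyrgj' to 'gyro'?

Let D[i][j] be the edit distance between the first i characters of 'gyrgj' and the first j characters of 'gyro', with D[i][0] = i, D[0][j] = j, and D[i][j] = D[i-1][j-1] if the characters match, else 1 + min(D[i-1][j], D[i][j-1], D[i-1][j-1]). Filling the table (rows: prefixes of 'gyrgj', columns: prefixes of 'gyro'):
     ε  g  y  r  o
  ε  0  1  2  3  4
  g  1  0  1  2  3
  y  2  1  0  1  2
  r  3  2  1  0  1
  g  4  3  2  1  1
  j  5  4  3  2  2
The bottom-right entry gives D[5][4] = 2, so no sequence of fewer than 2 edits works. Backtracking through the table gives one optimal edit sequence (2 edits):
  gyrgj → gyrj (del g @4)
  gyrj → gyro (sub j→o @4)
Edit distance = 2.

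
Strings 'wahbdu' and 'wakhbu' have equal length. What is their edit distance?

Let D[i][j] be the edit distance between the first i characters of 'wahbdu' and the first j characters of 'wakhbu', with D[i][0] = i, D[0][j] = j, and D[i][j] = D[i-1][j-1] if the characters match, else 1 + min(D[i-1][j], D[i][j-1], D[i-1][j-1]). Filling the table (rows: prefixes of 'wahbdu', columns: prefixes of 'wakhbu'):
     ε  w  a  k  h  b  u
  ε  0  1  2  3  4  5  6
  w  1  0  1  2  3  4  5
  a  2  1  0  1  2  3  4
  h  3  2  1  1  1  2  3
  b  4  3  2  2  2  1  2
  d  5  4  3  3  3  2  2
  u  6  5  4  4  4  3  2
The bottom-right entry gives D[6][6] = 2, so no sequence of fewer than 2 edits works. Backtracking through the table gives one optimal edit sequence (2 edits):
  wahbdu → wakhbdu (ins k @3)
  wakhbdu → wakhbu (del d @6)
Edit distance = 2.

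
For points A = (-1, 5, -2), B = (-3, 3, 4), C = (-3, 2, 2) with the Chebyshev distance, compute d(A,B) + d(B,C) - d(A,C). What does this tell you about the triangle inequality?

d(A,B) = max(2, 2, 6) = 6, d(B,C) = max(0, 1, 2) = 2, d(A,C) = max(2, 3, 4) = 4.
d(A,B) + d(B,C) - d(A,C) = 6 + 2 - 4 = 8 - 4 = 4. This is ≥ 0, so the triangle inequality holds for these points.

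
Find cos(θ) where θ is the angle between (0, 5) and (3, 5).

With u = (0, 5), v = (3, 5):
u·v = 0·3 + 5·5 = 0 + 25 = 25.
|u| = √(0² + 5²) = √25, |v| = √(3² + 5²) = √34, so |u||v| = √(25·34) = √850.
cos θ = (u·v)/(|u||v|) = 25/√850 ≈ 0.8575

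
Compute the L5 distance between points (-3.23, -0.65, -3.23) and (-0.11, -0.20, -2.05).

(Σ|x_i - y_i|^5)^(1/5) = (|-3.23 - (-0.11)|^5 + |-0.65 - (-0.2)|^5 + |-3.23 - (-2.05)|^5)^(1/5)
= (3.12^5 + 0.45^5 + 1.18^5)^(1/5) ≈ (295.6467 + 0.0185 + 2.2878)^(1/5) = (297.953)^(1/5) ≈ 3.1249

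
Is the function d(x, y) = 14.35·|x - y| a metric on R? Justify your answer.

Yes. Since |x - y| is a metric on R and 14.35 > 0, the positive scalar multiple 14.35·|x - y| is also a metric: scaling by a positive constant preserves non-negativity, identity (d=0 ⟺ |x-y|=0 ⟺ x=y), symmetry, and the triangle inequality.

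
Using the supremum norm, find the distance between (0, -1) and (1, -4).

max(|x_i - y_i|) = max(|0 - 1|, |-1 - (-4)|) = max(1, 3) = 3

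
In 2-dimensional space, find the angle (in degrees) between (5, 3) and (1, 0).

With u = (5, 3), v = (1, 0):
u·v = 5·1 + 3·0 = 5 + 0 = 5.
|u| = √(5² + 3²) = √34, |v| = √(1² + 0²) = √1, so |u||v| = √(34·1) = √34.
cos θ = (u·v)/(|u||v|) = 5/√34 ≈ 0.857493
θ = arccos(0.857493) ≈ 30.96°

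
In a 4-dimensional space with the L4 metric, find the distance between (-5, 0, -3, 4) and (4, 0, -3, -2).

(Σ|x_i - y_i|^4)^(1/4) = (|-5 - 4|^4 + |0 - 0|^4 + |-3 - (-3)|^4 + |4 - (-2)|^4)^(1/4)
= (9^4 + 0^4 + 0^4 + 6^4)^(1/4) = (6561 + 0 + 0 + 1296)^(1/4) = (7857)^(1/4) ≈ 9.4149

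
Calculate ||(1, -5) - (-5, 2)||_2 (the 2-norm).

(Σ|x_i - y_i|^2)^(1/2) = (|1 - (-5)|^2 + |-5 - 2|^2)^(1/2)
= (6^2 + 7^2)^(1/2) = (36 + 49)^(1/2) = (85)^(1/2) ≈ 9.2195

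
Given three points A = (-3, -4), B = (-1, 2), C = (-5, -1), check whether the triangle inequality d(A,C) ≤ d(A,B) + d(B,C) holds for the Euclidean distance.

d(A,B) = √(2² + 6²) = √40 ≈ 6.3246, d(B,C) = √(4² + 3²) = √25 = 5, d(A,C) = √(2² + 3²) = √13 ≈ 3.6056.
d(A,C) ≈ 3.6056 ≤ 6.3246 + 5 = 11.3246. Triangle inequality is satisfied.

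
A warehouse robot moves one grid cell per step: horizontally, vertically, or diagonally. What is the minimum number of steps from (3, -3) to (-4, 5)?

max(|x_i - y_i|) = max(|3 - (-4)|, |-3 - 5|) = max(7, 8) = 8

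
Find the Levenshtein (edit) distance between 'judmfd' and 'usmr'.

Let D[i][j] be the edit distance between the first i characters of 'judmfd' and the first j characters of 'usmr', with D[i][0] = i, D[0][j] = j, and D[i][j] = D[i-1][j-1] if the characters match, else 1 + min(D[i-1][j], D[i][j-1], D[i-1][j-1]). Filling the table (rows: prefixes of 'judmfd', columns: prefixes of 'usmr'):
     ε  u  s  m  r
  ε  0  1  2  3  4
  j  1  1  2  3  4
  u  2  1  2  3  4
  d  3  2  2  3  4
  m  4  3  3  2  3
  f  5  4  4  3  3
  d  6  5  5  4  4
The bottom-right entry gives D[6][4] = 4, so no sequence of fewer than 4 edits works. Backtracking through the table gives one optimal edit sequence (4 edits):
  judmfd → udmfd (del j @1)
  udmfd → usmfd (sub d→s @2)
  usmfd → usmd (del f @4)
  usmd → usmr (sub d→r @4)
Edit distance = 4.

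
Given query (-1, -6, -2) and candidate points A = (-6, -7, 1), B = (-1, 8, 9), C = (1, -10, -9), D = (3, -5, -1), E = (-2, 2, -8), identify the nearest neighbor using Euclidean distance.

Distances: d(A) ≈ 5.9161, d(B) ≈ 17.8045, d(C) ≈ 8.3066, d(D) ≈ 4.2426, d(E) ≈ 10.0499. Nearest: D = (3, -5, -1) with distance 4.2426.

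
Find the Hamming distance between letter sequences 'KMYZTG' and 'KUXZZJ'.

Differing positions: 2, 3, 5, 6. Hamming distance = 4.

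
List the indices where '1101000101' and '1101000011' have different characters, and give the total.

Differing positions: 8, 9. Hamming distance = 2.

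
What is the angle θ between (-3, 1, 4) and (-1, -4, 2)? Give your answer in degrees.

With u = (-3, 1, 4), v = (-1, -4, 2):
u·v = (-3)·(-1) + 1·(-4) + 4·2 = 3 + (-4) + 8 = 7.
|u| = √((-3)² + 1² + 4²) = √26, |v| = √((-1)² + (-4)² + 2²) = √21, so |u||v| = √(26·21) = √546.
cos θ = (u·v)/(|u||v|) = 7/√546 ≈ 0.299572
θ = arccos(0.299572) ≈ 72.57°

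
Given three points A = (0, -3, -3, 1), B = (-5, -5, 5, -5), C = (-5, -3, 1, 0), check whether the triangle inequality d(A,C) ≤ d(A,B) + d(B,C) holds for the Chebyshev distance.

d(A,B) = max(5, 2, 8, 6) = 8, d(B,C) = max(0, 2, 4, 5) = 5, d(A,C) = max(5, 0, 4, 1) = 5.
d(A,C) = 5 ≤ 8 + 5 = 13. Triangle inequality is satisfied.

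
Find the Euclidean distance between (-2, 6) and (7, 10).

√(Σ(x_i - y_i)²) = √((-2 - 7)² + (6 - 10)²)
= √((-9)² + (-4)²) = √(81 + 16) = √97 ≈ 9.8489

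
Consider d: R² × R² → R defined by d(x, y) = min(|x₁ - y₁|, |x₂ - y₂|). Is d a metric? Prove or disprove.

No. d fails identity of indiscernibles: take x = (-1, 0) and y = (-1, 1). Then d(x,y) = min(|-1 - (-1)|, |0 - 1|) = min(0, 1) = 0, yet x ≠ y.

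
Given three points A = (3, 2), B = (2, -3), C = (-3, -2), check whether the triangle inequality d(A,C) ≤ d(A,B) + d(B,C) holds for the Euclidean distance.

d(A,B) = √(1² + 5²) = √26 ≈ 5.099, d(B,C) = √(5² + 1²) = √26 ≈ 5.099, d(A,C) = √(6² + 4²) = √52 ≈ 7.2111.
d(A,C) ≈ 7.2111 ≤ 5.099 + 5.099 = 10.198. Triangle inequality is satisfied.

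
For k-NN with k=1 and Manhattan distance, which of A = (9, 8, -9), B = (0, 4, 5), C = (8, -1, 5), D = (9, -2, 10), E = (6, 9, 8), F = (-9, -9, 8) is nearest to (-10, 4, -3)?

Distances: d(A) = 29, d(B) = 18, d(C) = 31, d(D) = 38, d(E) = 32, d(F) = 25. Nearest: B = (0, 4, 5) with distance 18.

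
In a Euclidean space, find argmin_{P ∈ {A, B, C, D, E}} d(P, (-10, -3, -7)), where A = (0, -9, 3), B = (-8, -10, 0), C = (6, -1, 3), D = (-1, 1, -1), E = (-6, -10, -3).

Distances: d(A) ≈ 15.3623, d(B) ≈ 10.0995, d(C) ≈ 18.9737, d(D) ≈ 11.5326, d(E) = 9. Nearest: E = (-6, -10, -3) with distance 9.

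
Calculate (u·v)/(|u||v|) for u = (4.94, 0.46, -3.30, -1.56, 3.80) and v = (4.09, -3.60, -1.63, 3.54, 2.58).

With u = (4.94, 0.46, -3.30, -1.56, 3.80), v = (4.09, -3.60, -1.63, 3.54, 2.58):
u·v = 4.94·4.09 + 0.46·(-3.6) + (-3.3)·(-1.63) + (-1.56)·3.54 + 3.8·2.58 = 20.2046 + (-1.656) + 5.379 + (-5.5224) + 9.804 = 28.2092.
|u| = √(4.94² + 0.46² + (-3.3)² + (-1.56)² + 3.8²) = √(24.4036 + 0.2116 + 10.89 + 2.4336 + 14.44) = √52.3788, |v| = √(4.09² + (-3.6)² + (-1.63)² + 3.54² + 2.58²) = √(16.7281 + 12.96 + 2.6569 + 12.5316 + 6.6564) = √51.533.
cos θ = (u·v)/(|u||v|) = 28.2092/(√52.3788·√51.533) ≈ 0.543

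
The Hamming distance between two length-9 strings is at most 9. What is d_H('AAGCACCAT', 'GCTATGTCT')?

Differing positions: 1, 2, 3, 4, 5, 6, 7, 8. Hamming distance = 8. The maximum possible Hamming distance for length-9 strings is 9, so d_H/9 = 8/9 ≈ 0.8889.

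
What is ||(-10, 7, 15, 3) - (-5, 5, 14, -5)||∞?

max(|x_i - y_i|) = max(|-10 - (-5)|, |7 - 5|, |15 - 14|, |3 - (-5)|) = max(5, 2, 1, 8) = 8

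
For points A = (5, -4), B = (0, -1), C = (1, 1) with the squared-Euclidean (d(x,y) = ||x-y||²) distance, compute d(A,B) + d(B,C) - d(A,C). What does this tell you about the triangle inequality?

d(A,B) = 5² + 3² = 34, d(B,C) = 1² + 2² = 5, d(A,C) = 4² + 5² = 41.
d(A,B) + d(B,C) - d(A,C) = 34 + 5 - 41 = 39 - 41 = -2. This is < 0, so the triangle inequality FAILS for these points (squared-Euclidean is not a metric).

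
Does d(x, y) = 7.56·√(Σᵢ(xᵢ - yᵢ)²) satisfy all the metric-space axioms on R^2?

Yes. The L2 (Euclidean) norm induces a metric on R^2, and multiplying a metric by a positive constant 7.56 > 0 preserves all four axioms: non-negativity (7.56·||x-y|| ≥ 0), identity (7.56·||x-y|| = 0 ⟺ ||x-y|| = 0 ⟺ x = y), symmetry (||x-y|| = ||y-x||), and the triangle inequality (7.56·||x-z|| ≤ 7.56·||x-y|| + 7.56·||y-z||). So d is a metric.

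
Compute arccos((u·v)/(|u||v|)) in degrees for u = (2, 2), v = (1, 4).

With u = (2, 2), v = (1, 4):
u·v = 2·1 + 2·4 = 2 + 8 = 10.
|u| = √(2² + 2²) = √8, |v| = √(1² + 4²) = √17, so |u||v| = √(8·17) = √136.
cos θ = (u·v)/(|u||v|) = 10/√136 ≈ 0.857493
θ = arccos(0.857493) ≈ 30.96°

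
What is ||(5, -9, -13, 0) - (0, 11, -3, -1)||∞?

max(|x_i - y_i|) = max(|5 - 0|, |-9 - 11|, |-13 - (-3)|, |0 - (-1)|) = max(5, 20, 10, 1) = 20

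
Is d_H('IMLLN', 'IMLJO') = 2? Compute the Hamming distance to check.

Differing positions: 4, 5. Hamming distance = 2, so the claim is true.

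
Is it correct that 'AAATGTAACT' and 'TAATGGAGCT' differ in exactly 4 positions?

Differing positions: 1, 6, 8. Hamming distance = 3, so the claim that d_H = 4 is false.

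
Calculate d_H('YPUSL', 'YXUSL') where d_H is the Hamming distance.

Differing positions: 2. Hamming distance = 1.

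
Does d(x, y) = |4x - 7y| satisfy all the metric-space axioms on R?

No. d fails symmetry: d(5, 4) = |4·5 - 7·4| = |-8| = 8, but d(4, 5) = |4·4 - 7·5| = |-19| = 19. Since 8 ≠ 19, d(x,y) ≠ d(y,x) in general.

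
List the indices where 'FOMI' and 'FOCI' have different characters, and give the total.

Differing positions: 3. Hamming distance = 1.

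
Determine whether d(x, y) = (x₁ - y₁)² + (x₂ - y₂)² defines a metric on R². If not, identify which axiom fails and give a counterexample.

No. The squared Euclidean distance fails the triangle inequality. Counterexample: x = (0, 0), y = (3, 2), z = (6, 4). d(x,z) = 6² + 4² = 52, but d(x,y) + d(y,z) = (3² + 2²) + (3² + 2²) = 13 + 13 = 26. Since 52 > 26, the triangle inequality is violated. (Note: √d, the ordinary Euclidean distance, IS a metric.)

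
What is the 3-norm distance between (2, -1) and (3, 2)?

(Σ|x_i - y_i|^3)^(1/3) = (|2 - 3|^3 + |-1 - 2|^3)^(1/3)
= (1^3 + 3^3)^(1/3) = (1 + 27)^(1/3) = (28)^(1/3) ≈ 3.0366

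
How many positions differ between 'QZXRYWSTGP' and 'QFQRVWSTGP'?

Differing positions: 2, 3, 5. Hamming distance = 3.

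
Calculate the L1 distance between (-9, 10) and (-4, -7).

Σ|x_i - y_i| = |-9 - (-4)| + |10 - (-7)| = 5 + 17 = 22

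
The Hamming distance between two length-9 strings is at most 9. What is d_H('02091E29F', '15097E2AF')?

Differing positions: 1, 2, 5, 8. Hamming distance = 4. The maximum possible Hamming distance for length-9 strings is 9, so d_H/9 = 4/9 ≈ 0.4444.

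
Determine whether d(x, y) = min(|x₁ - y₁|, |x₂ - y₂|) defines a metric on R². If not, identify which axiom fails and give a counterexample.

No. d fails identity of indiscernibles: take x = (-4, 0) and y = (-4, 7). Then d(x,y) = min(|-4 - (-4)|, |0 - 7|) = min(0, 7) = 0, yet x ≠ y.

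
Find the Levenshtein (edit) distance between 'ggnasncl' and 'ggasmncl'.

Let D[i][j] be the edit distance between the first i characters of 'ggnasncl' and the first j characters of 'ggasmncl', with D[i][0] = i, D[0][j] = j, and D[i][j] = D[i-1][j-1] if the characters match, else 1 + min(D[i-1][j], D[i][j-1], D[i-1][j-1]). Filling the table (rows: prefixes of 'ggnasncl', columns: prefixes of 'ggasmncl'):
     ε  g  g  a  s  m  n  c  l
  ε  0  1  2  3  4  5  6  7  8
  g  1  0  1  2  3  4  5  6  7
  g  2  1  0  1  2  3  4  5  6
  n  3  2  1  1  2  3  3  4  5
  a  4  3  2  1  2  3  4  4  5
  s  5  4  3  2  1  2  3  4  5
  n  6  5  4  3  2  2  2  3  4
  c  7  6  5  4  3  3  3  2  3
  l  8  7  6  5  4  4  4  3  2
The bottom-right entry gives D[8][8] = 2, so no sequence of fewer than 2 edits works. Backtracking through the table gives one optimal edit sequence (2 edits):
  ggnasncl → ggasncl (del n @3)
  ggasncl → ggasmncl (ins m @5)
Edit distance = 2.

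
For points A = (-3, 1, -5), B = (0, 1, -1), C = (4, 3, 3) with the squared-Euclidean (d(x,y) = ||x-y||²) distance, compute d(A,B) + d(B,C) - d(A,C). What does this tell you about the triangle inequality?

d(A,B) = 3² + 0² + 4² = 25, d(B,C) = 4² + 2² + 4² = 36, d(A,C) = 7² + 2² + 8² = 117.
d(A,B) + d(B,C) - d(A,C) = 25 + 36 - 117 = 61 - 117 = -56. This is < 0, so the triangle inequality FAILS for these points (squared-Euclidean is not a metric).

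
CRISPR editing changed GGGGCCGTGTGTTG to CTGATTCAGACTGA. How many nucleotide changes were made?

Differing positions: 1, 2, 4, 5, 6, 7, 8, 10, 11, 13, 14. Hamming distance = 11.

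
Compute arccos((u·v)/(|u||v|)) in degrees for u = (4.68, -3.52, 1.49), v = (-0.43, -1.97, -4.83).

With u = (4.68, -3.52, 1.49), v = (-0.43, -1.97, -4.83):
u·v = 4.68·(-0.43) + (-3.52)·(-1.97) + 1.49·(-4.83) = (-2.0124) + 6.9344 + (-7.1967) = -2.2747.
|u| = √(4.68² + (-3.52)² + 1.49²) = √(21.9024 + 12.3904 + 2.2201) = √36.5129, |v| = √((-0.43)² + (-1.97)² + (-4.83)²) = √(0.1849 + 3.8809 + 23.3289) = √27.3947.
cos θ = (u·v)/(|u||v|) = -2.2747/(√36.5129·√27.3947) ≈ -0.071923
θ = arccos(-0.071923) ≈ 94.12°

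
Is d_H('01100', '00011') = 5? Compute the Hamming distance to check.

Differing positions: 2, 3, 4, 5. Hamming distance = 4, so the claim that d_H = 5 is false.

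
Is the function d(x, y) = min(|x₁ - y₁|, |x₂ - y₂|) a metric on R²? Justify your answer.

No. d fails identity of indiscernibles: take x = (3, 0) and y = (3, 1). Then d(x,y) = min(|3 - 3|, |0 - 1|) = min(0, 1) = 0, yet x ≠ y.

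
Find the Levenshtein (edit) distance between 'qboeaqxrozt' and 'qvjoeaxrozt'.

Let D[i][j] be the edit distance between the first i characters of 'qboeaqxrozt' and the first j characters of 'qvjoeaxrozt', with D[i][0] = i, D[0][j] = j, and D[i][j] = D[i-1][j-1] if the characters match, else 1 + min(D[i-1][j], D[i][j-1], D[i-1][j-1]). Filling the table (rows: prefixes of 'qboeaqxrozt', columns: prefixes of 'qvjoeaxrozt'):
     ε  q  v  j  o  e  a  x  r  o  z  t
  ε  0  1  2  3  4  5  6  7  8  9 10 11
  q  1  0  1  2  3  4  5  6  7  8  9 10
  b  2  1  1  2  3  4  5  6  7  8  9 10
  o  3  2  2  2  2  3  4  5  6  7  8  9
  e  4  3  3  3  3  2  3  4  5  6  7  8
  a  5  4  4  4  4  3  2  3  4  5  6  7
  q  6  5  5  5  5  4  3  3  4  5  6  7
  x  7  6  6  6  6  5  4  3  4  5  6  7
  r  8  7  7  7  7  6  5  4  3  4  5  6
  o  9  8  8  8  7  7  6  5  4  3  4  5
  z 10  9  9  9  8  8  7  6  5  4  3  4
  t 11 10 10 10  9  9  8  7  6  5  4  3
The bottom-right entry gives D[11][11] = 3, so no sequence of fewer than 3 edits works. Backtracking through the table gives one optimal edit sequence (3 edits):
  qboeaqxrozt → qvboeaqxrozt (ins v @2)
  qvboeaqxrozt → qvjoeaqxrozt (sub b→j @3)
  qvjoeaqxrozt → qvjoeaxrozt (del q @7)
Edit distance = 3.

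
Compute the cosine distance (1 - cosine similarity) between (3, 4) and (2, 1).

With u = (3, 4), v = (2, 1):
u·v = 3·2 + 4·1 = 6 + 4 = 10.
|u| = √(3² + 4²) = √25, |v| = √(2² + 1²) = √5, so |u||v| = √(25·5) = √125.
cos θ = (u·v)/(|u||v|) = 10/√125 ≈ 0.8944
Cosine distance = 1 - cos θ ≈ 1 - 0.8944 = 0.1056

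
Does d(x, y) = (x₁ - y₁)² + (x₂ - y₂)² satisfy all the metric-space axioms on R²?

No. The squared Euclidean distance fails the triangle inequality. Counterexample: x = (0, 0), y = (5, 4), z = (10, 8). d(x,z) = 10² + 8² = 164, but d(x,y) + d(y,z) = (5² + 4²) + (5² + 4²) = 41 + 41 = 82. Since 164 > 82, the triangle inequality is violated. (Note: √d, the ordinary Euclidean distance, IS a metric.)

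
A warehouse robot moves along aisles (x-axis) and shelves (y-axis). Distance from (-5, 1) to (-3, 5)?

Σ|x_i - y_i| = |-5 - (-3)| + |1 - 5| = 2 + 4 = 6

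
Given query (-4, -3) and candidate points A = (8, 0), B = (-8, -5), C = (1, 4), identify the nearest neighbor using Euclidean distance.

Distances: d(A) ≈ 12.3693, d(B) ≈ 4.4721, d(C) ≈ 8.6023. Nearest: B = (-8, -5) with distance 4.4721.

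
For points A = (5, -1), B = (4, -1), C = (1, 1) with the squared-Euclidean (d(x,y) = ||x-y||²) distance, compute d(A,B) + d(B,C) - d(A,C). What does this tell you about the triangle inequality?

d(A,B) = 1² + 0² = 1, d(B,C) = 3² + 2² = 13, d(A,C) = 4² + 2² = 20.
d(A,B) + d(B,C) - d(A,C) = 1 + 13 - 20 = 14 - 20 = -6. This is < 0, so the triangle inequality FAILS for these points (squared-Euclidean is not a metric).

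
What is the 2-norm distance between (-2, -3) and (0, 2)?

(Σ|x_i - y_i|^2)^(1/2) = (|-2 - 0|^2 + |-3 - 2|^2)^(1/2)
= (2^2 + 5^2)^(1/2) = (4 + 25)^(1/2) = (29)^(1/2) ≈ 5.3852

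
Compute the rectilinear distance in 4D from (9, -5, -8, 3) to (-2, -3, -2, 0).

Σ|x_i - y_i| = |9 - (-2)| + |-5 - (-3)| + |-8 - (-2)| + |3 - 0| = 11 + 2 + 6 + 3 = 22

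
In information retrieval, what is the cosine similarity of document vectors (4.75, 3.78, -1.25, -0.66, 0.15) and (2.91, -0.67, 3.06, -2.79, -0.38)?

With u = (4.75, 3.78, -1.25, -0.66, 0.15), v = (2.91, -0.67, 3.06, -2.79, -0.38):
u·v = 4.75·2.91 + 3.78·(-0.67) + (-1.25)·3.06 + (-0.66)·(-2.79) + 0.15·(-0.38) = 13.8225 + (-2.5326) + (-3.825) + 1.8414 + (-0.057) = 9.2493.
|u| = √(4.75² + 3.78² + (-1.25)² + (-0.66)² + 0.15²) = √(22.5625 + 14.2884 + 1.5625 + 0.4356 + 0.0225) = √38.8715, |v| = √(2.91² + (-0.67)² + 3.06² + (-2.79)² + (-0.38)²) = √(8.4681 + 0.4489 + 9.3636 + 7.7841 + 0.1444) = √26.2091.
cos θ = (u·v)/(|u||v|) = 9.2493/(√38.8715·√26.2091) ≈ 0.2898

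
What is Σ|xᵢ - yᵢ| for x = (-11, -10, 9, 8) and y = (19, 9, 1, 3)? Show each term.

Σ|x_i - y_i| = |-11 - 19| + |-10 - 9| + |9 - 1| + |8 - 3| = 30 + 19 + 8 + 5 = 62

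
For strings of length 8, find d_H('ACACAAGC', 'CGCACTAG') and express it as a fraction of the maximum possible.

Differing positions: 1, 2, 3, 4, 5, 6, 7, 8. Hamming distance = 8. The maximum possible Hamming distance for length-8 strings is 8, so d_H/8 = 8/8 = 1.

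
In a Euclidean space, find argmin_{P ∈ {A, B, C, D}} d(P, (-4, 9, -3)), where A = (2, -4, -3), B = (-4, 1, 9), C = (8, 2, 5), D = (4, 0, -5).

Distances: d(A) ≈ 14.3178, d(B) ≈ 14.4222, d(C) ≈ 16.0312, d(D) ≈ 12.2066. Nearest: D = (4, 0, -5) with distance 12.2066.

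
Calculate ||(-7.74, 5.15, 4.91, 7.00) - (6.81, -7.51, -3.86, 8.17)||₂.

√(Σ(x_i - y_i)²) = √((-7.74 - 6.81)² + (5.15 - (-7.51))² + (4.91 - (-3.86))² + (7 - 8.17)²)
= √((-14.55)² + 12.66² + 8.77² + (-1.17)²) = √(211.7025 + 160.2756 + 76.9129 + 1.3689) = √450.2599 ≈ 21.2193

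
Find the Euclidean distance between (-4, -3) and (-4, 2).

√(Σ(x_i - y_i)²) = √((-4 - (-4))² + (-3 - 2)²)
= √(0² + (-5)²) = √(0 + 25) = √25 = 5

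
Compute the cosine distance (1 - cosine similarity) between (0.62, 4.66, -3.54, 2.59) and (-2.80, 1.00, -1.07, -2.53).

With u = (0.62, 4.66, -3.54, 2.59), v = (-2.80, 1.00, -1.07, -2.53):
u·v = 0.62·(-2.8) + 4.66·1 + (-3.54)·(-1.07) + 2.59·(-2.53) = (-1.736) + 4.66 + 3.7878 + (-6.5527) = 0.1591.
|u| = √(0.62² + 4.66² + (-3.54)² + 2.59²) = √(0.3844 + 21.7156 + 12.5316 + 6.7081) = √41.3397, |v| = √((-2.8)² + 1² + (-1.07)² + (-2.53)²) = √(7.84 + 1 + 1.1449 + 6.4009) = √16.3858.
cos θ = (u·v)/(|u||v|) = 0.1591/(√41.3397·√16.3858) ≈ 0.0061
Cosine distance = 1 - cos θ ≈ 1 - 0.0061 = 0.9939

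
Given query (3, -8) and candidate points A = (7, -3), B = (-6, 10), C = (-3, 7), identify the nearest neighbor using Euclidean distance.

Distances: d(A) ≈ 6.4031, d(B) ≈ 20.1246, d(C) ≈ 16.1555. Nearest: A = (7, -3) with distance 6.4031.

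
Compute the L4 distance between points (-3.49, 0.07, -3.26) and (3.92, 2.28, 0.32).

(Σ|x_i - y_i|^4)^(1/4) = (|-3.49 - 3.92|^4 + |0.07 - 2.28|^4 + |-3.26 - 0.32|^4)^(1/4)
= (7.41^4 + 2.21^4 + 3.58^4)^(1/4) ≈ (3014.8994 + 23.8544 + 164.2601)^(1/4) = (3203.0139)^(1/4) ≈ 7.523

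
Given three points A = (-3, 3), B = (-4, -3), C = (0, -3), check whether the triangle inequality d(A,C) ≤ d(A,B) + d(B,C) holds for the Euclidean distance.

d(A,B) = √(1² + 6²) = √37 ≈ 6.0828, d(B,C) = √(4² + 0²) = √16 = 4, d(A,C) = √(3² + 6²) = √45 ≈ 6.7082.
d(A,C) ≈ 6.7082 ≤ 6.0828 + 4 = 10.0828. Triangle inequality is satisfied.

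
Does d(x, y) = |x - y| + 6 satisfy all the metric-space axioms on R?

No. d fails identity of indiscernibles (specifically d(x,x) = 0): d(-1, -1) = |-1 - (-1)| + 6 = 0 + 6 = 6 ≠ 0.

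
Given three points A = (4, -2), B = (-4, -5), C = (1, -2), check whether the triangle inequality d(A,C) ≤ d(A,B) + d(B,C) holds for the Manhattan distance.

d(A,B) = 8 + 3 = 11, d(B,C) = 5 + 3 = 8, d(A,C) = 3 + 0 = 3.
d(A,C) = 3 ≤ 11 + 8 = 19. Triangle inequality is satisfied.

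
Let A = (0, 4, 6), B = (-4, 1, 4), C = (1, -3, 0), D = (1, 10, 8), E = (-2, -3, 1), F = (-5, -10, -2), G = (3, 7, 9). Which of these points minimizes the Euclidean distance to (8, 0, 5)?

Distances: d(A) = 9, d(B) ≈ 12.083, d(C) ≈ 9.1104, d(D) ≈ 12.5698, d(E) ≈ 11.1803, d(F) ≈ 17.8326, d(G) ≈ 9.4868. Nearest: A = (0, 4, 6) with distance 9.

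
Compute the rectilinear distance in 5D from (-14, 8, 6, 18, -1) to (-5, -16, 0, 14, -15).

Σ|x_i - y_i| = |-14 - (-5)| + |8 - (-16)| + |6 - 0| + |18 - 14| + |-1 - (-15)| = 9 + 24 + 6 + 4 + 14 = 57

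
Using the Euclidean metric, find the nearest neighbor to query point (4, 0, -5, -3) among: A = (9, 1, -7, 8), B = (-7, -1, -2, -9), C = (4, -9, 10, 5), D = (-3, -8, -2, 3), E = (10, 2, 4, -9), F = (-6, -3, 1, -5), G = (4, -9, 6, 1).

Distances: d(A) ≈ 12.2882, d(B) ≈ 12.9228, d(C) ≈ 19.2354, d(D) ≈ 12.5698, d(E) ≈ 12.53, d(F) ≈ 12.2066, d(G) ≈ 14.7648. Nearest: F = (-6, -3, 1, -5) with distance 12.2066.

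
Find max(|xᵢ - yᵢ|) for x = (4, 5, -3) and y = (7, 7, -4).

max(|x_i - y_i|) = max(|4 - 7|, |5 - 7|, |-3 - (-4)|) = max(3, 2, 1) = 3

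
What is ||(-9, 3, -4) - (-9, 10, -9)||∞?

max(|x_i - y_i|) = max(|-9 - (-9)|, |3 - 10|, |-4 - (-9)|) = max(0, 7, 5) = 7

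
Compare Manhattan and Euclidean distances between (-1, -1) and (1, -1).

L1 = |-1 - 1| + |-1 - (-1)| = 2 + 0 = 2
L2 = √(2² + 0²) = √4 = 2
L1 ≥ L2 always (equality iff movement is along one axis); L1 = L2 here (movement is along a single axis).
Ratio L1/L2 = 2/2 = 1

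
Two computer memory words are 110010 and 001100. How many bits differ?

Differing positions: 1, 2, 3, 4, 5. Hamming distance = 5.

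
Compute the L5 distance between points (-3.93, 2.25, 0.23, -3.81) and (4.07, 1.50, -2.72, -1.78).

(Σ|x_i - y_i|^5)^(1/5) = (|-3.93 - 4.07|^5 + |2.25 - 1.5|^5 + |0.23 - (-2.72)|^5 + |-3.81 - (-1.78)|^5)^(1/5)
= (8^5 + 0.75^5 + 2.95^5 + 2.03^5)^(1/5) ≈ (32768 + 0.2373 + 223.4138 + 34.4731)^(1/5) = (33026.1242)^(1/5) ≈ 8.0126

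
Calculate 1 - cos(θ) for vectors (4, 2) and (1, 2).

With u = (4, 2), v = (1, 2):
u·v = 4·1 + 2·2 = 4 + 4 = 8.
|u| = √(4² + 2²) = √20, |v| = √(1² + 2²) = √5, so |u||v| = √(20·5) = √100 = 10.
cos θ = (u·v)/(|u||v|) = 8/10 = 0.8
Cosine distance = 1 - cos θ = 1 - 0.8 = 0.2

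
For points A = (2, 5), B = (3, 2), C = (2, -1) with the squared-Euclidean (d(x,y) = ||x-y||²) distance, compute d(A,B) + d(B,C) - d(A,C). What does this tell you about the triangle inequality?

d(A,B) = 1² + 3² = 10, d(B,C) = 1² + 3² = 10, d(A,C) = 0² + 6² = 36.
d(A,B) + d(B,C) - d(A,C) = 10 + 10 - 36 = 20 - 36 = -16. This is < 0, so the triangle inequality FAILS for these points (squared-Euclidean is not a metric).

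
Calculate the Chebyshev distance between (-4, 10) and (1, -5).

max(|x_i - y_i|) = max(|-4 - 1|, |10 - (-5)|) = max(5, 15) = 15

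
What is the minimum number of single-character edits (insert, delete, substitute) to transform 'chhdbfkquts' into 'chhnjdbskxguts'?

Let D[i][j] be the edit distance between the first i characters of 'chhdbfkquts' and the first j characters of 'chhnjdbskxguts', with D[i][0] = i, D[0][j] = j, and D[i][j] = D[i-1][j-1] if the characters match, else 1 + min(D[i-1][j], D[i][j-1], D[i-1][j-1]). Filling the table (rows: prefixes of 'chhdbfkquts', columns: prefixes of 'chhnjdbskxguts'):
     ε  c  h  h  n  j  d  b  s  k  x  g  u  t  s
  ε  0  1  2  3  4  5  6  7  8  9 10 11 12 13 14
  c  1  0  1  2  3  4  5  6  7  8  9 10 11 12 13
  h  2  1  0  1  2  3  4  5  6  7  8  9 10 11 12
  h  3  2  1  0  1  2  3  4  5  6  7  8  9 10 11
  d  4  3  2  1  1  2  2  3  4  5  6  7  8  9 10
  b  5  4  3  2  2  2  3  2  3  4  5  6  7  8  9
  f  6  5  4  3  3  3  3  3  3  4  5  6  7  8  9
  k  7  6  5  4  4  4  4  4  4  3  4  5  6  7  8
  q  8  7  6  5  5  5  5  5  5  4  4  5  6  7  8
  u  9  8  7  6  6  6  6  6  6  5  5  5  5  6  7
  t 10  9  8  7  7  7  7  7  7  6  6  6  6  5  6
  s 11 10  9  8  8  8  8  8  7  7  7  7  7  6  5
The bottom-right entry gives D[11][14] = 5, so no sequence of fewer than 5 edits works. Backtracking through the table gives one optimal edit sequence (5 edits):
  chhdbfkquts → chhndbfkquts (ins n @4)
  chhndbfkquts → chhnjdbfkquts (ins j @5)
  chhnjdbfkquts → chhnjdbskquts (sub f→s @8)
  chhnjdbskquts → chhnjdbskxquts (ins x @10)
  chhnjdbskxquts → chhnjdbskxguts (sub q→g @11)
Edit distance = 5.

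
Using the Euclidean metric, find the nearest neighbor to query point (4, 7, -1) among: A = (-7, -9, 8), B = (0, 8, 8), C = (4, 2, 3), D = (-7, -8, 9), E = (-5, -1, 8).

Distances: d(A) ≈ 21.4009, d(B) ≈ 9.8995, d(C) ≈ 6.4031, d(D) ≈ 21.1187, d(E) ≈ 15.0333. Nearest: C = (4, 2, 3) with distance 6.4031.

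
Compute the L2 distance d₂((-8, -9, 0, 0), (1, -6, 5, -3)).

√(Σ(x_i - y_i)²) = √((-8 - 1)² + (-9 - (-6))² + (0 - 5)² + (0 - (-3))²)
= √((-9)² + (-3)² + (-5)² + 3²) = √(81 + 9 + 25 + 9) = √124 ≈ 11.1355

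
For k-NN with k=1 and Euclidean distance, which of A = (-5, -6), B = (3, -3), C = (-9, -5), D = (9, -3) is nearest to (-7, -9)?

Distances: d(A) ≈ 3.6056, d(B) ≈ 11.6619, d(C) ≈ 4.4721, d(D) ≈ 17.088. Nearest: A = (-5, -6) with distance 3.6056.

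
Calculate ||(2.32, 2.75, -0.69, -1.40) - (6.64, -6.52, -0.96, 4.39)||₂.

√(Σ(x_i - y_i)²) = √((2.32 - 6.64)² + (2.75 - (-6.52))² + (-0.69 - (-0.96))² + (-1.4 - 4.39)²)
= √((-4.32)² + 9.27² + 0.27² + (-5.79)²) = √(18.6624 + 85.9329 + 0.0729 + 33.5241) = √138.1923 ≈ 11.7555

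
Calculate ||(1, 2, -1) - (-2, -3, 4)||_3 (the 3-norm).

(Σ|x_i - y_i|^3)^(1/3) = (|1 - (-2)|^3 + |2 - (-3)|^3 + |-1 - 4|^3)^(1/3)
= (3^3 + 5^3 + 5^3)^(1/3) = (27 + 125 + 125)^(1/3) = (277)^(1/3) ≈ 6.5187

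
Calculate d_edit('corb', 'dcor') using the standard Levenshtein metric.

Let D[i][j] be the edit distance between the first i characters of 'corb' and the first j characters of 'dcor', with D[i][0] = i, D[0][j] = j, and D[i][j] = D[i-1][j-1] if the characters match, else 1 + min(D[i-1][j], D[i][j-1], D[i-1][j-1]). Filling the table (rows: prefixes of 'corb', columns: prefixes of 'dcor'):
     ε  d  c  o  r
  ε  0  1  2  3  4
  c  1  1  1  2  3
  o  2  2  2  1  2
  r  3  3  3  2  1
  b  4  4  4  3  2
The bottom-right entry gives D[4][4] = 2, so no sequence of fewer than 2 edits works. Backtracking through the table gives one optimal edit sequence (2 edits):
  corb → dcorb (ins d @1)
  dcorb → dcor (del b @5)
Edit distance = 2.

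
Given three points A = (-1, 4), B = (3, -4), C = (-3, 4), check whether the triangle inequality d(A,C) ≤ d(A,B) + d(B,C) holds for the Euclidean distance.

d(A,B) = √(4² + 8²) = √80 ≈ 8.9443, d(B,C) = √(6² + 8²) = √100 = 10, d(A,C) = √(2² + 0²) = √4 = 2.
d(A,C) = 2 ≤ 8.9443 + 10 = 18.9443. Triangle inequality is satisfied.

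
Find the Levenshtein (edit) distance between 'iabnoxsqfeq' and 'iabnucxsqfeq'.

Let D[i][j] be the edit distance between the first i characters of 'iabnoxsqfeq' and the first j characters of 'iabnucxsqfeq', with D[i][0] = i, D[0][j] = j, and D[i][j] = D[i-1][j-1] if the characters match, else 1 + min(D[i-1][j], D[i][j-1], D[i-1][j-1]). Filling the table (rows: prefixes of 'iabnoxsqfeq', columns: prefixes of 'iabnucxsqfeq'):
     ε  i  a  b  n  u  c  x  s  q  f  e  q
  ε  0  1  2  3  4  5  6  7  8  9 10 11 12
  i  1  0  1  2  3  4  5  6  7  8  9 10 11
  a  2  1  0  1  2  3  4  5  6  7  8  9 10
  b  3  2  1  0  1  2  3  4  5  6  7  8  9
  n  4  3  2  1  0  1  2  3  4  5  6  7  8
  o  5  4  3  2  1  1  2  3  4  5  6  7  8
  x  6  5  4  3  2  2  2  2  3  4  5  6  7
  s  7  6  5  4  3  3  3  3  2  3  4  5  6
  q  8  7  6  5  4  4  4  4  3  2  3  4  5
  f  9  8  7  6  5  5  5  5  4  3  2  3  4
  e 10  9  8  7  6  6  6  6  5  4  3  2  3
  q 11 10  9  8  7  7  7  7  6  5  4  3  2
The bottom-right entry gives D[11][12] = 2, so no sequence of fewer than 2 edits works. Backtracking through the table gives one optimal edit sequence (2 edits):
  iabnoxsqfeq → iabnuoxsqfeq (ins u @5)
  iabnuoxsqfeq → iabnucxsqfeq (sub o→c @6)
Edit distance = 2.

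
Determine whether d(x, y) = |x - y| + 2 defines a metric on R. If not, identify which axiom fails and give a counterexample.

No. d fails identity of indiscernibles (specifically d(x,x) = 0): d(2, 2) = |2 - 2| + 2 = 0 + 2 = 2 ≠ 0.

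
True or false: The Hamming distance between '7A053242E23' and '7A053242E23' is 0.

Differing positions: none. Hamming distance = 0, so the claim is true.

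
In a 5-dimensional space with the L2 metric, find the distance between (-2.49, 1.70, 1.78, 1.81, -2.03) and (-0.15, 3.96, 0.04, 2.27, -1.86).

(Σ|x_i - y_i|^2)^(1/2) = (|-2.49 - (-0.15)|^2 + |1.7 - 3.96|^2 + |1.78 - 0.04|^2 + |1.81 - 2.27|^2 + |-2.03 - (-1.86)|^2)^(1/2)
= (2.34^2 + 2.26^2 + 1.74^2 + 0.46^2 + 0.17^2)^(1/2) = (5.4756 + 5.1076 + 3.0276 + 0.2116 + 0.0289)^(1/2) = (13.8513)^(1/2) ≈ 3.7217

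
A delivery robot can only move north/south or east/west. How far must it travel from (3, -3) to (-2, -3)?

Σ|x_i - y_i| = |3 - (-2)| + |-3 - (-3)| = 5 + 0 = 5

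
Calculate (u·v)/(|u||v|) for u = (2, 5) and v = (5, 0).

With u = (2, 5), v = (5, 0):
u·v = 2·5 + 5·0 = 10 + 0 = 10.
|u| = √(2² + 5²) = √29, |v| = √(5² + 0²) = √25, so |u||v| = √(29·25) = √725.
cos θ = (u·v)/(|u||v|) = 10/√725 ≈ 0.3714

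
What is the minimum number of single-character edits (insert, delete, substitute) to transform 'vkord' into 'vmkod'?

Let D[i][j] be the edit distance between the first i characters of 'vkord' and the first j characters of 'vmkod', with D[i][0] = i, D[0][j] = j, and D[i][j] = D[i-1][j-1] if the characters match, else 1 + min(D[i-1][j], D[i][j-1], D[i-1][j-1]). Filling the table (rows: prefixes of 'vkord', columns: prefixes of 'vmkod'):
     ε  v  m  k  o  d
  ε  0  1  2  3  4  5
  v  1  0  1  2  3  4
  k  2  1  1  1  2  3
  o  3  2  2  2  1  2
  r  4  3  3  3  2  2
  d  5  4  4  4  3  2
The bottom-right entry gives D[5][5] = 2, so no sequence of fewer than 2 edits works. Backtracking through the table gives one optimal edit sequence (2 edits):
  vkord → vmkord (ins m @2)
  vmkord → vmkod (del r @5)
Edit distance = 2.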